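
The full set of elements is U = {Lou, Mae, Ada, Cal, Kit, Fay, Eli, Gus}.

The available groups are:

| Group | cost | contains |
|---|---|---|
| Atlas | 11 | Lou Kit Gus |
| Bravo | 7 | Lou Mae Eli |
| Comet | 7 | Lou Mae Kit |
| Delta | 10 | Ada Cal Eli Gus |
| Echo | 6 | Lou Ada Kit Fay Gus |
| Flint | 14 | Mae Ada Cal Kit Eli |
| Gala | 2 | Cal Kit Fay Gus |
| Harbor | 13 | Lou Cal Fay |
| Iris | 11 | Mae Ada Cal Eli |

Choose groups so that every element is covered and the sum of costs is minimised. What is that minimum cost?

15

Bravo, Echo, Gala together cover every element (Bravo ∪ Echo ∪ Gala = {Lou, Mae, Ada, Cal, Kit, Fay, Eli, Gus}); total cost 7 + 6 + 2 = 15.
No covering selection has total cost below 15.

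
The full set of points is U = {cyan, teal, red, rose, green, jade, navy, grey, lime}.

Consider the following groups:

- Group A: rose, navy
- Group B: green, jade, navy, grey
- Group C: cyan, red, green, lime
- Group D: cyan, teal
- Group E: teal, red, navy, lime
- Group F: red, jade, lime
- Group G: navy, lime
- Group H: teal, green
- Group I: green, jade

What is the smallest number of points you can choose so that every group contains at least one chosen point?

T = {teal, rose, jade, lime} meets every group (each contains at least one member of T), and |T| = 4.
No choice of 3 points meets every group, so 4 is the minimum.

4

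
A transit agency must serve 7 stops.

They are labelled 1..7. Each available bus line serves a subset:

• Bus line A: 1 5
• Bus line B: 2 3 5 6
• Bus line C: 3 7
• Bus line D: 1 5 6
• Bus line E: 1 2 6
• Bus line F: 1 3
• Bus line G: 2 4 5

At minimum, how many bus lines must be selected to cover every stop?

3

C and D and G together: C ∪ D ∪ G = {1, 2, 3, 4, 5, 6, 7} — every stop is covered.
Only G contains 4, so G is forced; the remaining 4 stops need at least 2 more bus lines (each remaining bus line adds at most 2) — so at least 3 bus lines are needed, and 3 is optimal.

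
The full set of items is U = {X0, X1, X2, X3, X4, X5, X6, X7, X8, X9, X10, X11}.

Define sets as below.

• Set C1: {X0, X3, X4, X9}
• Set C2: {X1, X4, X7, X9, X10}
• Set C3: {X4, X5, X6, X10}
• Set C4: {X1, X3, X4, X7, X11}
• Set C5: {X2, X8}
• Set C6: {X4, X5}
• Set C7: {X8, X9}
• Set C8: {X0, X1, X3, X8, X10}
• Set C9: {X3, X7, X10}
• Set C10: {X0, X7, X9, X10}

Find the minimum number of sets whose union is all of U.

C1, C3, C4, and C5 cover everything between them: the union {X0, X1, X2, X3, X4, X5, X6, X7, X8, X9, X10, X11} is all of U.
Only C4 contains X11, so C4 is forced; the remaining 7 items need at least 3 more sets (each remaining set adds at most 3) — so at least 4 sets are needed, and 4 is optimal.

4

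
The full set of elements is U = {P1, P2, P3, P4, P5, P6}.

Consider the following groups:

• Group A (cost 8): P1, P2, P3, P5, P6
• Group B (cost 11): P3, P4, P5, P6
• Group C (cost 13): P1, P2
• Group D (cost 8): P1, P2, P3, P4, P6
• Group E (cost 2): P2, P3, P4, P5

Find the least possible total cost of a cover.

10

D, E together cover every element (D ∪ E = {P1, P2, P3, P4, P5, P6}); total cost 8 + 2 = 10.
No covering selection has total cost below 10.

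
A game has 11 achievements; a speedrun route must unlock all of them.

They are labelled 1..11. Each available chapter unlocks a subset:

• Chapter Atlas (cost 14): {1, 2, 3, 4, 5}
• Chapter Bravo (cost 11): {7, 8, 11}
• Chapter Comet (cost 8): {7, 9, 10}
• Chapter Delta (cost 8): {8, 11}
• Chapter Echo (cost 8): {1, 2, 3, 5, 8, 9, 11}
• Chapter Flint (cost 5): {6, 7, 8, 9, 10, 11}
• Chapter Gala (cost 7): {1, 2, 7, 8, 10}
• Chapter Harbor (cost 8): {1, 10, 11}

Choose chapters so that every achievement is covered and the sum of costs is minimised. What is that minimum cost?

19

Atlas, Flint together cover every achievement (Atlas ∪ Flint = {1, 2, 3, 4, 5, 6, 7, 8, 9, 10, 11}); total cost 14 + 5 = 19.
The greedy pick Flint, Echo, Atlas costs 27; no covering selection beats 19.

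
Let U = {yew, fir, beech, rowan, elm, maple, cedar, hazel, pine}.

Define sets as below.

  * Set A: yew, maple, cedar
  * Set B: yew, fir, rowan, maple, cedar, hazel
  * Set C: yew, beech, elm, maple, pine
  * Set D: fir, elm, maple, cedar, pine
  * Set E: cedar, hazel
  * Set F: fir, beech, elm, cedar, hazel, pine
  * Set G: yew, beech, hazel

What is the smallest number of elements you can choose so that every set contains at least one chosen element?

H = {maple, hazel} meets every set (each contains at least one member of H), and |H| = 2.
The sets D, G are pairwise disjoint, so any hitting set needs a separate element for each — at least 2. Hence 2 is optimal.

2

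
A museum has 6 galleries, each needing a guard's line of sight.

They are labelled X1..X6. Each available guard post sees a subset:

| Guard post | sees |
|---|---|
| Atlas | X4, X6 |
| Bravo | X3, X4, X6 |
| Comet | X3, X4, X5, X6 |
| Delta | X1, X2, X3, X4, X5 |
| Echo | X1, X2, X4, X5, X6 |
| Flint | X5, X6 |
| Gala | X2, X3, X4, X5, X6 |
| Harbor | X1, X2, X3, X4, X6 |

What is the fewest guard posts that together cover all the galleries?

Take {Bravo, Delta}. Their union is {X1, X2, X3, X4, X5, X6}, which is all 6 galleries.
No single guard post has all 6 galleries (the largest, Delta, has 5), so 2 is optimal.

2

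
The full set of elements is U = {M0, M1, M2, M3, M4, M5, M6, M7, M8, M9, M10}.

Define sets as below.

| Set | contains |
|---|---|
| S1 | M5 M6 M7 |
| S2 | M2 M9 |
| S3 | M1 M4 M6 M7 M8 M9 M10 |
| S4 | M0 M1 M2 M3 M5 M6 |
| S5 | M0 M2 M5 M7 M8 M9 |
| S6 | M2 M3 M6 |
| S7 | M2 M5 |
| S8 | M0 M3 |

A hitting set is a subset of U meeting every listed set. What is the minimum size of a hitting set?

3

The 3 elements {M2, M3, M7} hit every set.
The sets S3, S7, S8 are pairwise disjoint, so any hitting set needs a separate element for each — at least 3. Hence 3 is optimal.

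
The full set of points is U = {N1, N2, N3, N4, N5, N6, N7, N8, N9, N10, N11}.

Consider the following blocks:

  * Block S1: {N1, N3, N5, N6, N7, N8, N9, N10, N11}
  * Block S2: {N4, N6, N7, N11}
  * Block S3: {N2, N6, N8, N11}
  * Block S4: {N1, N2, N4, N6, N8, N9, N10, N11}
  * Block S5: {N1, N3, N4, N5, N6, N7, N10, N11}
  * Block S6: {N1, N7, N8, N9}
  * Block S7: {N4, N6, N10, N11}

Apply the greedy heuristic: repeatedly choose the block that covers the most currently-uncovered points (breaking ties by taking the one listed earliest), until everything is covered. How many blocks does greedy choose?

Greedy: pick S1 (covers 9 new) → pick S4 (covers 2 new). Total picks: 2.

2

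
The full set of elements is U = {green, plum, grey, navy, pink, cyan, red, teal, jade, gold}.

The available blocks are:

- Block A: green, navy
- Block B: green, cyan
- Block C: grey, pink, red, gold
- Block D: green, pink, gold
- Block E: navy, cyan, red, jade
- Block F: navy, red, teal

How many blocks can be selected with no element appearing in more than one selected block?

D, E are pairwise disjoint (D={green,pink,gold}; E={navy,cyan,red,jade}).
Every remaining block overlaps one of these, and no 3 of the listed blocks are pairwise disjoint, so 2 is the maximum.

2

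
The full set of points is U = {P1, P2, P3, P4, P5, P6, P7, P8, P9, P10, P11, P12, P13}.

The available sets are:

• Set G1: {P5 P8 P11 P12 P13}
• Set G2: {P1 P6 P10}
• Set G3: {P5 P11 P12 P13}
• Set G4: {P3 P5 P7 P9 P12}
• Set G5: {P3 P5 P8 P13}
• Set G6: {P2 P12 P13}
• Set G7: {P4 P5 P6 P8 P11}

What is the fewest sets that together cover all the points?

4

G2, G4, G6, and G7 cover everything between them: the union {P1, P2, P3, P4, P5, P6, P7, P8, P9, P10, P11, P12, P13} is all of U.
No 3 of the 7 sets cover everything (all 35 combinations miss at least one point), so 4 is optimal.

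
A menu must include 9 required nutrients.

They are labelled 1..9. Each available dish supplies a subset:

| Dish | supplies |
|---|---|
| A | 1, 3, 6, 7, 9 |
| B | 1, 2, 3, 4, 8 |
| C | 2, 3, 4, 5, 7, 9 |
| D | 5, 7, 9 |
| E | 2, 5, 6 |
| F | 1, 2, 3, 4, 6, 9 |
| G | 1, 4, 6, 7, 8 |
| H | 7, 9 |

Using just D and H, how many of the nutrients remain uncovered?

6

Union of D, H = {5, 7, 9}.
Not covered: 1, 2, 3, 4, 6, 8 — 6 nutrients.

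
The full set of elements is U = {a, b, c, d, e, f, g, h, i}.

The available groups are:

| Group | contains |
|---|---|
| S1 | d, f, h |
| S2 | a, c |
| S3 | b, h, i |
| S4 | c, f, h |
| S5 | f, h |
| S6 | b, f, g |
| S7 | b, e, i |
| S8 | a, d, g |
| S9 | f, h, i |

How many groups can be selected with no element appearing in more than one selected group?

S4, S7, S8 are pairwise disjoint (S4={c,f,h}; S7={b,e,i}; S8={a,d,g}).
Every remaining group overlaps one of these, and no 4 of the listed groups are pairwise disjoint, so 3 is the maximum.

3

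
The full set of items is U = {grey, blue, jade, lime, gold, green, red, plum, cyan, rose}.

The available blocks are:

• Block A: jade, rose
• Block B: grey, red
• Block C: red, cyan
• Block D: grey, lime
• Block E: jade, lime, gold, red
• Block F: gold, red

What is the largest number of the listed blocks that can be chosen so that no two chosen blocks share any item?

A, D, F are pairwise disjoint (A={jade,rose}; D={grey,lime}; F={gold,red}).
Every remaining block overlaps one of these, and no 4 of the listed blocks are pairwise disjoint, so 3 is the maximum.

3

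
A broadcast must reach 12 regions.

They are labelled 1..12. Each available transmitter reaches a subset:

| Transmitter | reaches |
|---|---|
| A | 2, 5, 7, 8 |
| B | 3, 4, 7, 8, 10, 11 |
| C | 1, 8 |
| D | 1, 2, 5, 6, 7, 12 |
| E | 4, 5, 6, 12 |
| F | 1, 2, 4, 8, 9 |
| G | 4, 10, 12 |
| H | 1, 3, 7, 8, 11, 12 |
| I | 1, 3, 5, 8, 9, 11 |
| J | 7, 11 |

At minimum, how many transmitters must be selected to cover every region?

Take {B, E, F}. Their union is {1, 2, 3, 4, 5, 6, 7, 8, 9, 10, 11, 12}, which is all 12 regions.
No 2 of the 10 transmitters cover everything (all 45 combinations miss at least one region), so 3 is optimal.

3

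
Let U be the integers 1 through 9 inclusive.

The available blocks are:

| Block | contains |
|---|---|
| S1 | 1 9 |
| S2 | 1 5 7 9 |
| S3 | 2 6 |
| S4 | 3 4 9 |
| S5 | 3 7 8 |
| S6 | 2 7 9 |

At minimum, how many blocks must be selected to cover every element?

S2, S3, S4, and S5 cover everything between them: the union {1, 2, 3, 4, 5, 6, 7, 8, 9} is all of U.
Only S2 contains 5, so S2 is forced; the remaining 5 elements need at least 3 more blocks (each remaining block adds at most 2) — so at least 4 blocks are needed, and 4 is optimal.

4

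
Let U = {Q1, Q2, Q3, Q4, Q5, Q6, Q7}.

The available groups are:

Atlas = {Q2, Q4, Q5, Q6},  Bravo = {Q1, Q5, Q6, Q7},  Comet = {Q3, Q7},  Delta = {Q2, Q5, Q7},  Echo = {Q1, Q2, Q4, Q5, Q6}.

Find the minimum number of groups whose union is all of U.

2

Comet and Echo cover everything between them: the union {Q1, Q2, Q3, Q4, Q5, Q6, Q7} is all of U.
No single group has all 7 items (the largest, Echo, has 5), so 2 is optimal.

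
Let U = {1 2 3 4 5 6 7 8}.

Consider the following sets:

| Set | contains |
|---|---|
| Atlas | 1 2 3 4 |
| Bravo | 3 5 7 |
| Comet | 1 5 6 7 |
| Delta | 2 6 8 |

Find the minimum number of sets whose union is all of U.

3

Atlas, Bravo, and Delta cover everything between them: the union {1, 2, 3, 4, 5, 6, 7, 8} is all of U.
Only Atlas contains 4, so Atlas is forced; the remaining 4 elements need at least 2 more sets (each remaining set adds at most 3) — so at least 3 sets are needed, and 3 is optimal.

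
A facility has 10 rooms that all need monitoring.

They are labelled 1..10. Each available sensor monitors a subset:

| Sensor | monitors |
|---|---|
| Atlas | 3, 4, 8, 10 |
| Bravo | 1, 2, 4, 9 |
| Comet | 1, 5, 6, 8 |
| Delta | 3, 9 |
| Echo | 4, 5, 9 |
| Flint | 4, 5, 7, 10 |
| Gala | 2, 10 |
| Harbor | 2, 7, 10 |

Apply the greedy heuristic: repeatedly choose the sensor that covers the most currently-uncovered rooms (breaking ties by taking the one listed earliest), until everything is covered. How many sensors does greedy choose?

4

Greedy: pick Atlas (covers 4 new) → pick Bravo (covers 3 new) → pick Comet (covers 2 new) → pick Flint (covers 1 new). Total picks: 4.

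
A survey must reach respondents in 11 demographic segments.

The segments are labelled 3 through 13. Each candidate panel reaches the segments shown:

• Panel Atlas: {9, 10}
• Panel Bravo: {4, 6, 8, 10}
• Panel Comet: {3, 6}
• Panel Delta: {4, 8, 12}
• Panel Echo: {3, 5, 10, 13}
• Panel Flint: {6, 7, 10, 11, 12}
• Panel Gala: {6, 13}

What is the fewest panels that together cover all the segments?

4

Take {Atlas, Delta, Echo, Flint}. Their union is {3, 4, 5, 6, 7, 8, 9, 10, 11, 12, 13}, which is all 11 segments.
Only Atlas contains 9, so Atlas is forced; the remaining 9 segments need at least 3 more panels (each remaining panel adds at most 4) — so at least 4 panels are needed, and 4 is optimal.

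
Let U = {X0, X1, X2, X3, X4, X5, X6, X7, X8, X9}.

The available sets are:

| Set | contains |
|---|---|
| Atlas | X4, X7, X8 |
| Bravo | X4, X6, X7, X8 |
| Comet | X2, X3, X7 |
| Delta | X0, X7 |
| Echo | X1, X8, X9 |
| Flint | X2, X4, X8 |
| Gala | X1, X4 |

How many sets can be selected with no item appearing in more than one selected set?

Delta, Echo are pairwise disjoint (Delta={X0,X7}; Echo={X1,X8,X9}).
Every remaining set overlaps one of these, and no 3 of the listed sets are pairwise disjoint, so 2 is the maximum.

2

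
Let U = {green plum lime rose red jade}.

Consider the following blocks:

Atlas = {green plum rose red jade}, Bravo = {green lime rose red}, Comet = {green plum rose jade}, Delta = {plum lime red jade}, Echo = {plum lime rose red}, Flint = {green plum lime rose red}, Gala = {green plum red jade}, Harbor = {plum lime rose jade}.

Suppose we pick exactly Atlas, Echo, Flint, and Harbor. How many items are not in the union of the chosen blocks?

0

Union of Atlas, Echo, Flint, Harbor = {green, plum, lime, rose, red, jade} — that's every item, so 0 are uncovered.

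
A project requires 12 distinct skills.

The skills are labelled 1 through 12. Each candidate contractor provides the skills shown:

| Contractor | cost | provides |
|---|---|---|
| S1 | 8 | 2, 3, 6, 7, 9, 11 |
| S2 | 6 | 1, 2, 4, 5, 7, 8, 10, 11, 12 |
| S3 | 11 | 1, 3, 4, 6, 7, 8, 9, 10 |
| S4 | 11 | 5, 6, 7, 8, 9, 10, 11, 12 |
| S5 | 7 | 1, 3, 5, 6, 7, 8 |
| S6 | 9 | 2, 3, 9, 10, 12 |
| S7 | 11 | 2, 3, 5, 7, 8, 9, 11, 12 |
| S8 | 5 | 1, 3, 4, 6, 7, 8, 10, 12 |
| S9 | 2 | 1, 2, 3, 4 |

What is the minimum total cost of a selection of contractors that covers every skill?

13

S4, S9 together cover every skill (S4 ∪ S9 = {1, 2, 3, 4, 5, 6, 7, 8, 9, 10, 11, 12}); total cost 11 + 2 = 13.
The greedy pick S9, S2, S1 costs 16; no covering selection beats 13.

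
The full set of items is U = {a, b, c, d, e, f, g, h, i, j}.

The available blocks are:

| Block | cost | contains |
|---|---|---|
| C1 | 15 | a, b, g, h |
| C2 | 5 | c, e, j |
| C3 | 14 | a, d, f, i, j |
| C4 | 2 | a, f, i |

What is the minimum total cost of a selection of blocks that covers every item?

C1, C2, C3 together cover every item (C1 ∪ C2 ∪ C3 = {a, b, c, d, e, f, g, h, i, j}); total cost 15 + 5 + 14 = 34.
The greedy pick C4, C2, C1, C3 costs 36; no covering selection beats 34.

34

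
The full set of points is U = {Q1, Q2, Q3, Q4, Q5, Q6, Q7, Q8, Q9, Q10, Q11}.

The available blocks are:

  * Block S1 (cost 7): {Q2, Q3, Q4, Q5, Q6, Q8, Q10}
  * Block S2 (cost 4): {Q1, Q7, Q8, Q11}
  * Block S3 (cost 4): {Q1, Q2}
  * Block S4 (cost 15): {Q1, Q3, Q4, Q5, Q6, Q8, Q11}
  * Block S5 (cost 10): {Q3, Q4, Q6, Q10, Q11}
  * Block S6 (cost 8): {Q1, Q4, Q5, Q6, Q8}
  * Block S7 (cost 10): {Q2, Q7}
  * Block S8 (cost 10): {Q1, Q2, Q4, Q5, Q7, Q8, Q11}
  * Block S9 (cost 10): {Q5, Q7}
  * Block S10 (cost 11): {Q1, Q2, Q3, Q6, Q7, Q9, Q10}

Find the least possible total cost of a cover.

21

S8, S10 together cover every point (S8 ∪ S10 = {Q1, Q2, Q3, Q4, Q5, Q6, Q7, Q8, Q9, Q10, Q11}); total cost 10 + 11 = 21.
The greedy pick S1, S2, S10 costs 22; no covering selection beats 21.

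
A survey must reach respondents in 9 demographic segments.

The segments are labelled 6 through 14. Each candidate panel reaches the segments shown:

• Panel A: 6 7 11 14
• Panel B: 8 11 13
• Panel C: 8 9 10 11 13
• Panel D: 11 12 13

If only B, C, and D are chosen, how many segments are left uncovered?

3

Union of B, C, D = {8, 9, 10, 11, 12, 13}.
Not covered: 6, 7, 14 — 3 segments.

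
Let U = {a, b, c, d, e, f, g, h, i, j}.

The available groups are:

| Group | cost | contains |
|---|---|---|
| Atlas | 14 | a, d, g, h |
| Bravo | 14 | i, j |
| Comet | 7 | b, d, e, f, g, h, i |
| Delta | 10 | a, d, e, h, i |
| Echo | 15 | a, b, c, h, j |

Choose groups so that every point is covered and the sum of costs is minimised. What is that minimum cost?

Comet, Echo together cover every point (Comet ∪ Echo = {a, b, c, d, e, f, g, h, i, j}); total cost 7 + 15 = 22.
No covering selection has total cost below 22.

22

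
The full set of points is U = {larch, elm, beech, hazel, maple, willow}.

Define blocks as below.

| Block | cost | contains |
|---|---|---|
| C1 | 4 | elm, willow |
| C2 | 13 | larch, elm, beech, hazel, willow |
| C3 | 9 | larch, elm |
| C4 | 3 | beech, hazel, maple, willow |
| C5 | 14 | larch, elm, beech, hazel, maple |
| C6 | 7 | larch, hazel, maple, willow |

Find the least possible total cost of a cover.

C3, C4 together cover every point (C3 ∪ C4 = {larch, elm, beech, hazel, maple, willow}); total cost 9 + 3 = 12.
The greedy pick C4, C1, C6 costs 14; no covering selection beats 12.

12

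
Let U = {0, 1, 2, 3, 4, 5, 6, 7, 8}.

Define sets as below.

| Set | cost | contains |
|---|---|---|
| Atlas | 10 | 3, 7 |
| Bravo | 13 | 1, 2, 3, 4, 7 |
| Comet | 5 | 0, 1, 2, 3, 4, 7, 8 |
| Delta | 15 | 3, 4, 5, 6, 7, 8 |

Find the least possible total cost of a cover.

20

Comet, Delta together cover every item (Comet ∪ Delta = {0, 1, 2, 3, 4, 5, 6, 7, 8}); total cost 5 + 15 = 20.
No covering selection has total cost below 20.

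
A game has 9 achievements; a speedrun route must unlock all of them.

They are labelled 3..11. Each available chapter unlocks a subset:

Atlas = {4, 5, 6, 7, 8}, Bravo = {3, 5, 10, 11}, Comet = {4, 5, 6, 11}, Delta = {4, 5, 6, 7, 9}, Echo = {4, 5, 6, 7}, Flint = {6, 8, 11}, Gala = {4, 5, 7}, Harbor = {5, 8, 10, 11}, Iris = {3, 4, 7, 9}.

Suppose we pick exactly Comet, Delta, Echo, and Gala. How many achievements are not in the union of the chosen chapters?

3

Union of Comet, Delta, Echo, Gala = {4, 5, 6, 7, 9, 11}.
Not covered: 3, 8, 10 — 3 achievements.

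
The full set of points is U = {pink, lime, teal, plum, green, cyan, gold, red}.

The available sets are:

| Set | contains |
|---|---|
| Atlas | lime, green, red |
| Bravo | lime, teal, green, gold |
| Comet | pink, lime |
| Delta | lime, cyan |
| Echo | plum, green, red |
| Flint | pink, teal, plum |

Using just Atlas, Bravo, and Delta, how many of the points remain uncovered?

Union of Atlas, Bravo, Delta = {lime, teal, green, cyan, gold, red}.
Not covered: pink, plum — 2 points.

2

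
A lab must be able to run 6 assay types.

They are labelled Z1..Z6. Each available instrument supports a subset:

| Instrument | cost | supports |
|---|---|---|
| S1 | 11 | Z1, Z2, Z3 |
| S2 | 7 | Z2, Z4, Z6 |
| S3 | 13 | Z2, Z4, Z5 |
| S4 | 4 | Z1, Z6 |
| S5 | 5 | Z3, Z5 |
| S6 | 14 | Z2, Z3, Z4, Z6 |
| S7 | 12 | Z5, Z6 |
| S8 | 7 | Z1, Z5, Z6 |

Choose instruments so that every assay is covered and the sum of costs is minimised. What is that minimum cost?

S2, S4, S5 together cover every assay (S2 ∪ S4 ∪ S5 = {Z1, Z2, Z3, Z4, Z5, Z6}); total cost 7 + 4 + 5 = 16.
No covering selection has total cost below 16.

16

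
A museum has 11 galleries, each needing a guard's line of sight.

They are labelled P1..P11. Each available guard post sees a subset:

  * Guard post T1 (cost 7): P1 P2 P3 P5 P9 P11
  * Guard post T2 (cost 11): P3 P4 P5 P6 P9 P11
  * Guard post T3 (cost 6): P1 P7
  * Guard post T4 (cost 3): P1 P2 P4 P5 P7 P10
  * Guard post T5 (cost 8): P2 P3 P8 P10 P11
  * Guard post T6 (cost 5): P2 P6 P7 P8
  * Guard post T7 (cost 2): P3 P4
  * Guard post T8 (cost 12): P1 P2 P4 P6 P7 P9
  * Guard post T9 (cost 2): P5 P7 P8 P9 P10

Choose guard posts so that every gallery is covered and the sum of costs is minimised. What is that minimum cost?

15

T1, T4, T6 together cover every gallery (T1 ∪ T4 ∪ T6 = {P1, P2, P3, P4, P5, P6, P7, P8, P9, P10, P11}); total cost 7 + 3 + 5 = 15.
The greedy pick T9, T4, T7, T6, T1 costs 19; no covering selection beats 15.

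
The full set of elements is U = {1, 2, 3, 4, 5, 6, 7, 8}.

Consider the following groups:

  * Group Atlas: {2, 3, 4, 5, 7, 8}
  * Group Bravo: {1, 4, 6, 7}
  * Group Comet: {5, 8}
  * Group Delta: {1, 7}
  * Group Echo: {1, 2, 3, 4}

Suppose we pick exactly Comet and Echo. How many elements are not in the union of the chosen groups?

Union of Comet, Echo = {1, 2, 3, 4, 5, 8}.
Not covered: 6, 7 — 2 elements.

2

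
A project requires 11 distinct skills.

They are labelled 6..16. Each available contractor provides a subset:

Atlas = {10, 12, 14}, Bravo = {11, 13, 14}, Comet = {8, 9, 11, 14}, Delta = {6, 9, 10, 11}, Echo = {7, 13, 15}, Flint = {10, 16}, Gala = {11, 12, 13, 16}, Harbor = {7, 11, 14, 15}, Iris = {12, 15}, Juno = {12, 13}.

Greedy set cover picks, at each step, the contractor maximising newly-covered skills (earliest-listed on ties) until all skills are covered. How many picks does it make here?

5

Greedy: pick Comet (covers 4 new) → pick Echo (covers 3 new) → pick Atlas (covers 2 new) → pick Delta (covers 1 new) → pick Flint (covers 1 new). Total picks: 5.
(The true minimum cover uses only 4 contractors, so greedy is not optimal here.)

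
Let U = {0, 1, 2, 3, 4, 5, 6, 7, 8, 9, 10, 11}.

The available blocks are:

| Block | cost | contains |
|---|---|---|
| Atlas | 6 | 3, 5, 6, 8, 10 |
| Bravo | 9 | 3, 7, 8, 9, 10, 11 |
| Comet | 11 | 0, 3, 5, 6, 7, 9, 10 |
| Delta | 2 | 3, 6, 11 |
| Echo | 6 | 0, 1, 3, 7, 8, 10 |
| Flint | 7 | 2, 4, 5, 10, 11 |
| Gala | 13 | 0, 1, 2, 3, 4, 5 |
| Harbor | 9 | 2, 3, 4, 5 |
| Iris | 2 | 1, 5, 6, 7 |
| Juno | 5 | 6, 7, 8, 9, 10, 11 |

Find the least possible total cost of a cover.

18

Echo, Flint, Juno together cover every item (Echo ∪ Flint ∪ Juno = {0, 1, 2, 3, 4, 5, 6, 7, 8, 9, 10, 11}); total cost 6 + 7 + 5 = 18.
The greedy pick Iris, Delta, Juno, Flint, Echo costs 22; no covering selection beats 18.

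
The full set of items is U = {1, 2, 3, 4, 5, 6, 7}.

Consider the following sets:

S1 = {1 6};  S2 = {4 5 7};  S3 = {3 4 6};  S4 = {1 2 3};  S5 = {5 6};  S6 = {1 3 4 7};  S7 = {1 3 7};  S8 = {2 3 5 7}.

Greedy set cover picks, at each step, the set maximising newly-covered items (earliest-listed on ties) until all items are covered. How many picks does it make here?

3

Greedy: pick S6 (covers 4 new) → pick S5 (covers 2 new) → pick S4 (covers 1 new). Total picks: 3.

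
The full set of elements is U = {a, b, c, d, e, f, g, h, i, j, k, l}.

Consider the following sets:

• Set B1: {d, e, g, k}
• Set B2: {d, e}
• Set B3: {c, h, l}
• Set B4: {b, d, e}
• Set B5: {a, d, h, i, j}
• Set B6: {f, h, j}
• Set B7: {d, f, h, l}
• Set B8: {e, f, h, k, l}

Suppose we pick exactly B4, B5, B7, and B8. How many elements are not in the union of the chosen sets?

2

Union of B4, B5, B7, B8 = {a, b, d, e, f, h, i, j, k, l}.
Not covered: c, g — 2 elements.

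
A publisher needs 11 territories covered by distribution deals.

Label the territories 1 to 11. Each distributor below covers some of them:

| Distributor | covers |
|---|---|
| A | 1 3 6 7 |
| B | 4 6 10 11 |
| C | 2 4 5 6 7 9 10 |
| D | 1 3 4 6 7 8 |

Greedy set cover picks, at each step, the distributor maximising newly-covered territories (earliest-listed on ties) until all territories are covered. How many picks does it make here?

Greedy: pick C (covers 7 new) → pick D (covers 3 new) → pick B (covers 1 new). Total picks: 3.

3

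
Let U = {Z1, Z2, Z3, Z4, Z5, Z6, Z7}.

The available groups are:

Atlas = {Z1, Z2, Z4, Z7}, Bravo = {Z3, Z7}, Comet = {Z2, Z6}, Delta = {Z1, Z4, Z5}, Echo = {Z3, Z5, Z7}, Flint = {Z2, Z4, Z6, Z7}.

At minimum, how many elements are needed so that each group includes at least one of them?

3

Take H = {Z2, Z3, Z5}. Each listed group contains at least one of these, so H is a hitting set of size 3.
The groups Bravo, Comet, Delta are pairwise disjoint, so any hitting set needs a separate element for each — at least 3. Hence 3 is optimal.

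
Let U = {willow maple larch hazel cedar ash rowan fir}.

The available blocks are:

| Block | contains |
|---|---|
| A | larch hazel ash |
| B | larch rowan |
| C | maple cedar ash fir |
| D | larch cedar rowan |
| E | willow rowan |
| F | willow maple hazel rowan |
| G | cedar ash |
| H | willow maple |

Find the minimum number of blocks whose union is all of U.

3

B, C, and F cover everything between them: the union {willow, maple, larch, hazel, cedar, ash, rowan, fir} is all of U.
Only C contains fir, so C is forced; the remaining 4 points need at least 2 more blocks (each remaining block adds at most 3) — so at least 3 blocks are needed, and 3 is optimal.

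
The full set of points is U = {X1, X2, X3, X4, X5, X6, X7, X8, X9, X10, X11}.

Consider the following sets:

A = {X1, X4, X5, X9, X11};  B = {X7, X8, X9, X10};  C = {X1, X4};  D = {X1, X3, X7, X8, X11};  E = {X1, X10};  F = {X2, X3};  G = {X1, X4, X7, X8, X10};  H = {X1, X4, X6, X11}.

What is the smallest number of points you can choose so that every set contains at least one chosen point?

3

Take T = {X1, X2, X7}. Each listed set contains at least one of these, so T is a hitting set of size 3.
The sets B, F, H are pairwise disjoint, so any hitting set needs a separate point for each — at least 3. Hence 3 is optimal.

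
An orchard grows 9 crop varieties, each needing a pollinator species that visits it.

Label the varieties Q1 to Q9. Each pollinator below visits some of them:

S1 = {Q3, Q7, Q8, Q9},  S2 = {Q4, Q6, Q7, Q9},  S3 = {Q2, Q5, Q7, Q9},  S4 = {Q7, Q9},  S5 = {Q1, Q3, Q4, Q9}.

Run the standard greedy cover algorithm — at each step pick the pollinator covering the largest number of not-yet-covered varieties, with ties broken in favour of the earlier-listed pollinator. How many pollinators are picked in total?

4

Greedy: pick S1 (covers 4 new) → pick S2 (covers 2 new) → pick S3 (covers 2 new) → pick S5 (covers 1 new). Total picks: 4.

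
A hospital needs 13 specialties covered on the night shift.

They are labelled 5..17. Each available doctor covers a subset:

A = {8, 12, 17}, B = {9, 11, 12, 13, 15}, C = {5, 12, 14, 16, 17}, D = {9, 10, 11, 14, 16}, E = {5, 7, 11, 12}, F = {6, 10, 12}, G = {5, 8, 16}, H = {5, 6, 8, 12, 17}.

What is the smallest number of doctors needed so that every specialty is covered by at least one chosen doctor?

4

Take {B, D, E, H}. Their union is {5, 6, 7, 8, 9, 10, 11, 12, 13, 14, 15, 16, 17}, which is all 13 specialties.
Only E contains 7, so E is forced; the remaining 9 specialties need at least 3 more doctors (each remaining doctor adds at most 4) — so at least 4 doctors are needed, and 4 is optimal.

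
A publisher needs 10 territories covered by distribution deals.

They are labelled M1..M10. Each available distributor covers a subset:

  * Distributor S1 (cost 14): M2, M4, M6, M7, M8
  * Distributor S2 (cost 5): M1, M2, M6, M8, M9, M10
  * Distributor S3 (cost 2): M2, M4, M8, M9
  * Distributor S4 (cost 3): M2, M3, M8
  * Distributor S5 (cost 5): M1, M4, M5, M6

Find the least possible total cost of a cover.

S1, S2, S4, S5 together cover every territory (S1 ∪ S2 ∪ S4 ∪ S5 = {M1, M2, M3, M4, M5, M6, M7, M8, M9, M10}); total cost 14 + 5 + 3 + 5 = 27.
The greedy pick S3, S2, S4, S5, S1 costs 29; no covering selection beats 27.

27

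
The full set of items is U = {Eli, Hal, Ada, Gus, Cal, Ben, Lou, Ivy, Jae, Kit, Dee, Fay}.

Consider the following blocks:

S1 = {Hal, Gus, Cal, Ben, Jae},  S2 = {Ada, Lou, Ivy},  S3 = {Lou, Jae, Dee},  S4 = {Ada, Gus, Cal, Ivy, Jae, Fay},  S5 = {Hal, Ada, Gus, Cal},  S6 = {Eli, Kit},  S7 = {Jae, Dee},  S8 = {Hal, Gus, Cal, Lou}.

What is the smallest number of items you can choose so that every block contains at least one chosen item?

H = {Eli, Hal, Ada, Dee} meets every block (each contains at least one member of H), and |H| = 4.
No choice of 3 items meets every block, so 4 is the minimum.

4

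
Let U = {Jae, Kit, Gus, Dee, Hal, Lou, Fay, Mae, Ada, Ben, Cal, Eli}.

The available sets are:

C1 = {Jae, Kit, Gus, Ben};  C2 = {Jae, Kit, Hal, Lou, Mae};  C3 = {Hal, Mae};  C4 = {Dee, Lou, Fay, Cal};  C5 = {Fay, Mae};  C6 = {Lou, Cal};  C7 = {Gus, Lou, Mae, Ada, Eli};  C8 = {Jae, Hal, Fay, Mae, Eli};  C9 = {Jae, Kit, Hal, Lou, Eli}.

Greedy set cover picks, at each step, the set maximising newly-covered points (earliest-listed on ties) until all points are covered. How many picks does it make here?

4

Greedy: pick C2 (covers 5 new) → pick C4 (covers 3 new) → pick C7 (covers 3 new) → pick C1 (covers 1 new). Total picks: 4.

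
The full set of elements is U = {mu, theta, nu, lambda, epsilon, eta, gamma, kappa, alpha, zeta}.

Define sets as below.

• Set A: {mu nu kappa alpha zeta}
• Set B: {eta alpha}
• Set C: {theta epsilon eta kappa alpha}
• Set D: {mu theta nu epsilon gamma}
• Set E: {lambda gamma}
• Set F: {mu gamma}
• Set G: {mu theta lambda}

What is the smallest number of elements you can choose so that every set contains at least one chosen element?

H = {mu, lambda, alpha} meets every set (each contains at least one member of H), and |H| = 3.
No choice of 2 elements meets every set, so 3 is the minimum.

3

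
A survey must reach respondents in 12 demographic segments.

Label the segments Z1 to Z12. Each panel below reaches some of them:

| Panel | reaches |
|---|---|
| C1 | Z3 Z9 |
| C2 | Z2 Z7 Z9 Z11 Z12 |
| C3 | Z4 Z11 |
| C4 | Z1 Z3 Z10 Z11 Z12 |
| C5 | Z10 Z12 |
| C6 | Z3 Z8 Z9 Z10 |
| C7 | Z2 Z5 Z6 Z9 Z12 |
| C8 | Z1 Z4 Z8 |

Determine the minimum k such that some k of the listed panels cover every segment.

C2 and C6 and C7 and C8 together: C2 ∪ C6 ∪ C7 ∪ C8 = {Z1, Z2, Z3, Z4, Z5, Z6, Z7, Z8, Z9, Z10, Z11, Z12} — every segment is covered.
Only C2 contains Z7, so C2 is forced; the remaining 7 segments need at least 3 more panels (each remaining panel adds at most 3) — so at least 4 panels are needed, and 4 is optimal.

4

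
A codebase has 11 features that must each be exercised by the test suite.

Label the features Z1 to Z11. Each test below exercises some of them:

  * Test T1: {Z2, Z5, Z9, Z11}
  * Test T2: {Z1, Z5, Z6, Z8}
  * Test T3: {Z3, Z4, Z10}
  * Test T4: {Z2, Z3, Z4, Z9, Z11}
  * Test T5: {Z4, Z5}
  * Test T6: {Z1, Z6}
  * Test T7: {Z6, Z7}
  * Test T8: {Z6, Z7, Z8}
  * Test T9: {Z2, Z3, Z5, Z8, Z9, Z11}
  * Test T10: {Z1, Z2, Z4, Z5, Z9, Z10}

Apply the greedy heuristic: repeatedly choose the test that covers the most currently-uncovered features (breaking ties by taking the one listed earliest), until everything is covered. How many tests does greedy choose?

3

Greedy: pick T9 (covers 6 new) → pick T10 (covers 3 new) → pick T7 (covers 2 new). Total picks: 3.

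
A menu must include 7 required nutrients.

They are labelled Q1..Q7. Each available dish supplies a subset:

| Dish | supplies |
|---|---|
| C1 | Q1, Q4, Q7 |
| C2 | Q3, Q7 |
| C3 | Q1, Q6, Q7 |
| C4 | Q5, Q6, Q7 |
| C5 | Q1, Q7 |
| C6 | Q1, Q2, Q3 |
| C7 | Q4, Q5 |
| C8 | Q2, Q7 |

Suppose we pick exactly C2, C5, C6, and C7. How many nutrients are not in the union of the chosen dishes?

1

Union of C2, C5, C6, C7 = {Q1, Q2, Q3, Q4, Q5, Q7}.
Not covered: Q6 — 1 nutrient.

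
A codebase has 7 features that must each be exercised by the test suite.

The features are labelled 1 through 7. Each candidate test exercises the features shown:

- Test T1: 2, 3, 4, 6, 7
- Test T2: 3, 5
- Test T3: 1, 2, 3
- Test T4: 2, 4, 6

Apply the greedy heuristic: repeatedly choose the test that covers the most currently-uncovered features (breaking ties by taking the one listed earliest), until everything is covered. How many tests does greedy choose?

Greedy: pick T1 (covers 5 new) → pick T2 (covers 1 new) → pick T3 (covers 1 new). Total picks: 3.

3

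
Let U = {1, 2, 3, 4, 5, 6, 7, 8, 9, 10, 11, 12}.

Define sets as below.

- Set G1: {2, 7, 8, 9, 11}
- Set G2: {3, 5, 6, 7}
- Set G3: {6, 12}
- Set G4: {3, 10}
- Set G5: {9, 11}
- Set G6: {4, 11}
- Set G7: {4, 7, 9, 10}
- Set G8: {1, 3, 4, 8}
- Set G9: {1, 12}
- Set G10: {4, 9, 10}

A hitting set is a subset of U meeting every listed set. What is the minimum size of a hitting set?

Take H = {1, 6, 10, 11}. Each listed set contains at least one of these, so H is a hitting set of size 4.
No choice of 3 items meets every set, so 4 is the minimum.

4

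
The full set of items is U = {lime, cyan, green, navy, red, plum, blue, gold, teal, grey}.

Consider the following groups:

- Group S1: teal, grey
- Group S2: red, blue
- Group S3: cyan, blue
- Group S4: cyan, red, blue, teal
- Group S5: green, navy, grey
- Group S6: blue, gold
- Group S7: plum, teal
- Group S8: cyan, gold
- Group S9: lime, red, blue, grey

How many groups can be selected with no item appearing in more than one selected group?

S2, S5, S7, S8 are pairwise disjoint (S2={red,blue}; S5={green,navy,grey}; S7={plum,teal}; S8={cyan,gold}).
Every remaining group overlaps one of these, and no 5 of the listed groups are pairwise disjoint, so 4 is the maximum.

4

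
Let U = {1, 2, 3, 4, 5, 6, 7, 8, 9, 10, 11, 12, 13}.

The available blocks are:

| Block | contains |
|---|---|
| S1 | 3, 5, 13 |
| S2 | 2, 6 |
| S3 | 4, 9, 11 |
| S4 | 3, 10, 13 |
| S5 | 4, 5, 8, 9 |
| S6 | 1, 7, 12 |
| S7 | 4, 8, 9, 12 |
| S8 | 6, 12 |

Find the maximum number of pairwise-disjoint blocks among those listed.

S1, S2, S3, S6 are pairwise disjoint (S1={3,5,13}; S2={2,6}; S3={4,9,11}; S6={1,7,12}).
Every remaining block overlaps one of these, and no 5 of the listed blocks are pairwise disjoint, so 4 is the maximum.

4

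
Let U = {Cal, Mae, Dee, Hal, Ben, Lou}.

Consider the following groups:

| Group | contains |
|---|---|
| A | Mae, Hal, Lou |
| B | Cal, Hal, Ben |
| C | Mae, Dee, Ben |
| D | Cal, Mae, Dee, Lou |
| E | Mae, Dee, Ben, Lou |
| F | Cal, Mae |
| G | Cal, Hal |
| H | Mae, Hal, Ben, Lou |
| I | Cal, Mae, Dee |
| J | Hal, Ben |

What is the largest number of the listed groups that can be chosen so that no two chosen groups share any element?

2

I, J are pairwise disjoint (I={Cal,Mae,Dee}; J={Hal,Ben}).
Every remaining group overlaps one of these, and no 3 of the listed groups are pairwise disjoint, so 2 is the maximum.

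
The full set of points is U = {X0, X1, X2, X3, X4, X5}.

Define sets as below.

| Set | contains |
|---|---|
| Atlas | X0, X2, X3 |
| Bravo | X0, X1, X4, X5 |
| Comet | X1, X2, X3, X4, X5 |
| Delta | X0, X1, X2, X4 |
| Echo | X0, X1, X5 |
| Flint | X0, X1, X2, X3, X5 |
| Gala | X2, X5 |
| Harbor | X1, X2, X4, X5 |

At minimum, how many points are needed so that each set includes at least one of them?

H = {X0, X5} meets every set (each contains at least one member of H), and |H| = 2.
No single point lies in every set, so at least 2 are needed and 2 is optimal.

2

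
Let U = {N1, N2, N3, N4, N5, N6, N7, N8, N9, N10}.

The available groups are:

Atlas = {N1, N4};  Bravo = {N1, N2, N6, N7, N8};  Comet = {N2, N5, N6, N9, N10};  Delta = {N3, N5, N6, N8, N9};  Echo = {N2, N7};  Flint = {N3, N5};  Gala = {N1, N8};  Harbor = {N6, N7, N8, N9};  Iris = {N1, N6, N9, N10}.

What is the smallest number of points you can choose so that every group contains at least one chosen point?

3

Take H = {N1, N5, N7}. Each listed group contains at least one of these, so H is a hitting set of size 3.
The groups Atlas, Flint, Harbor are pairwise disjoint, so any hitting set needs a separate point for each — at least 3. Hence 3 is optimal.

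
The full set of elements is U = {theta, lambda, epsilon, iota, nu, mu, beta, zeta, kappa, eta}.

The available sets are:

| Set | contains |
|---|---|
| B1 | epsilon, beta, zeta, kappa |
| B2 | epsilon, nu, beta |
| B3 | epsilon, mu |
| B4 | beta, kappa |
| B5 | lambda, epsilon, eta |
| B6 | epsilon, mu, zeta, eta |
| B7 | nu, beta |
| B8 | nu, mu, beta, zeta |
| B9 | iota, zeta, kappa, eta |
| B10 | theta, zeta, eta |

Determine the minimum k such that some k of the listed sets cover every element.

4

Take {B5, B8, B9, B10}. Their union is {theta, lambda, epsilon, iota, nu, mu, beta, zeta, kappa, eta}, which is all 10 elements.
Only B10 contains theta, so B10 is forced; the remaining 7 elements need at least 3 more sets (each remaining set adds at most 3) — so at least 4 sets are needed, and 4 is optimal.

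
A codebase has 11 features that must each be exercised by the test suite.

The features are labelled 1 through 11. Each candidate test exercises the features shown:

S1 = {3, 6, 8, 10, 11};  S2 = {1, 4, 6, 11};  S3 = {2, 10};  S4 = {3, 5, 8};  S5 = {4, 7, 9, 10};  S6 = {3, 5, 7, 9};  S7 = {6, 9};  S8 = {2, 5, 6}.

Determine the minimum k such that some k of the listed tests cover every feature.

Take {S1, S2, S5, S8}. Their union is {1, 2, 3, 4, 5, 6, 7, 8, 9, 10, 11}, which is all 11 features.
No 3 of the 8 tests cover everything (all 56 combinations miss at least one feature), so 4 is optimal.

4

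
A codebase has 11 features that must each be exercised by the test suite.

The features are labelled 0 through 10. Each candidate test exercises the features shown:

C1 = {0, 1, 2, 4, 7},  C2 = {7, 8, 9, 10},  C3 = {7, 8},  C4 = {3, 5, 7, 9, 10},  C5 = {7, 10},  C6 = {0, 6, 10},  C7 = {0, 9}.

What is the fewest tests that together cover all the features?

Take {C1, C2, C4, C6}. Their union is {0, 1, 2, 3, 4, 5, 6, 7, 8, 9, 10}, which is all 11 features.
No 3 of the 7 tests cover everything (all 35 combinations miss at least one feature), so 4 is optimal.

4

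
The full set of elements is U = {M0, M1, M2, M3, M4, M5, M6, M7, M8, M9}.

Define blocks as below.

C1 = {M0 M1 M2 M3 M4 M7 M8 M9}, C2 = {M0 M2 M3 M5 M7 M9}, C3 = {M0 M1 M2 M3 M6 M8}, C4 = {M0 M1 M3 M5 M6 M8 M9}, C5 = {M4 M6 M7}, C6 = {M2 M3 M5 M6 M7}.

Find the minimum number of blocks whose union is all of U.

2

C1 and C4 cover everything between them: the union {M0, M1, M2, M3, M4, M5, M6, M7, M8, M9} is all of U.
No single block has all 10 elements (the largest, C1, has 8), so 2 is optimal.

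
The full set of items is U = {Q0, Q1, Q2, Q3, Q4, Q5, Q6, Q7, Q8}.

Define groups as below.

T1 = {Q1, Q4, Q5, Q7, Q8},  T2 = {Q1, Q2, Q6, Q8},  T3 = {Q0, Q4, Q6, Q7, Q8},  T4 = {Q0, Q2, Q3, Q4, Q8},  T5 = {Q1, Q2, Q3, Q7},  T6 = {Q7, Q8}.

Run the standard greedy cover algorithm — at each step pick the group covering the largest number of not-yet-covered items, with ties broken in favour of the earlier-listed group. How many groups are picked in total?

3

Greedy: pick T1 (covers 5 new) → pick T4 (covers 3 new) → pick T2 (covers 1 new). Total picks: 3.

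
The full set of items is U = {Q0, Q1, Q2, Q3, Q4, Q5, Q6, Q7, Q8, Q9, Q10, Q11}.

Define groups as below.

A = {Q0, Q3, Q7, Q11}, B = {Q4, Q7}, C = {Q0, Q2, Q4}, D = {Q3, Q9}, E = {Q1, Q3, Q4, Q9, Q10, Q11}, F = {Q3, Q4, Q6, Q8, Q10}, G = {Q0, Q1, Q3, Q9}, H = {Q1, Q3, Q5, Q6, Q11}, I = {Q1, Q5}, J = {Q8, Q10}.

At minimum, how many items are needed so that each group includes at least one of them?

Take T = {Q1, Q3, Q4, Q10}. Each listed group contains at least one of these, so T is a hitting set of size 4.
The groups C, D, I, J are pairwise disjoint, so any hitting set needs a separate item for each — at least 4. Hence 4 is optimal.

4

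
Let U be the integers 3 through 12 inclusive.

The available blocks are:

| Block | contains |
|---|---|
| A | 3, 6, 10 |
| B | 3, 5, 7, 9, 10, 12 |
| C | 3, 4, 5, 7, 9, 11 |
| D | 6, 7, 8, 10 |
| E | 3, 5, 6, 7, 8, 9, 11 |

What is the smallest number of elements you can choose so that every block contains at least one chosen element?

H = {9, 10} meets every block (each contains at least one member of H), and |H| = 2.
No single element lies in every block, so at least 2 are needed and 2 is optimal.

2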